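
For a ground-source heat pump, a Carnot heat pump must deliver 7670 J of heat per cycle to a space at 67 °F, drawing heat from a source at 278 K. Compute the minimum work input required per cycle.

W_in ≈ 382.6 J

T_H = 67 °F → (67 − 32) × 5/9 = 19.44 °C = 292.59 K.
The Carnot heat-pump COP is COP_HP = T_H/(T_H − T_C) = 292.59/14.59 = 20.0483.
W = Q_H/COP_HP = 7670/20.0483 = 382.6 J.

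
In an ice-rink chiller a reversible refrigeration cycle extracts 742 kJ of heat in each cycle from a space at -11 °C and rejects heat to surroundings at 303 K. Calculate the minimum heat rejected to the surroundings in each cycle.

T_C = -11 °C → -11 + 273.15 = 262.15 K.
For a reversible cycle Q_H/Q_C = T_H/T_C, so Q_H = Q_C·T_H/T_C = 742 × 303.00/262.15 = 858 kJ.

Q_H ≈ 858 kJ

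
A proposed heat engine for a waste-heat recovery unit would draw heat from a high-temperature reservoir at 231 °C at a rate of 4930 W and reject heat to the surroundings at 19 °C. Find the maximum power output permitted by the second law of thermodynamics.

Ẇ_max ≈ 2070 W

T_H = 231 °C → 231 + 273.15 = 504.15 K.
T_C = 19 °C → 19 + 273.15 = 292.15 K.
The upper bound on efficiency is η_max = 1 − T_C/T_H = 1 − 292.15/504.15 = 0.4205.
W_max = η_max · Q_H = 0.4205 × 4930 = 2070 W.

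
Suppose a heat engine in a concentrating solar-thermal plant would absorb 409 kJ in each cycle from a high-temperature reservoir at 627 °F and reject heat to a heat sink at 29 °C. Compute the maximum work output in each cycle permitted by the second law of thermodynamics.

T_H = 627 °F → (627 − 32) × 5/9 = 330.56 °C = 603.71 K.
T_C = 29 °C → 29 + 273.15 = 302.15 K.
By the Carnot theorem, η_max = 1 − T_C/T_H = 1 − 302.15/603.71 = 0.4995.
W_max = η_max · Q_H = 0.4995 × 409 = 204.3 kJ.

W_max ≈ 204.3 kJ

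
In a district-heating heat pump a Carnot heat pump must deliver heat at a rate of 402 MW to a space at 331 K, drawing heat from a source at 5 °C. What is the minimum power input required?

T_C = 5 °C → 5 + 273.15 = 278.15 K.
Reversible heating COP: COP_HP = T_H/(T_H − T_C) = 331.00/52.85 = 6.2630.
W = Q_H/COP_HP = 402/6.2630 = 64.2 MW.

Ẇ_in ≈ 64.2 MW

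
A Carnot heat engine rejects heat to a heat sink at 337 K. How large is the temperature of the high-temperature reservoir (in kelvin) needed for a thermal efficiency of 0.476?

T_H ≈ 643 K

From η = 1 − T_C/T_H, solving for T_H gives T_H = T_C/(1 − η) = 337.00/(1 − 0.476) = 643 K.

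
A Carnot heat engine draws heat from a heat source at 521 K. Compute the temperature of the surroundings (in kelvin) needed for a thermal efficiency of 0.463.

From η = 1 − T_C/T_H, T_C = T_H·(1 − η) = 521.00 × (1 − 0.463) = 279.8 K.

T_C ≈ 279.8 K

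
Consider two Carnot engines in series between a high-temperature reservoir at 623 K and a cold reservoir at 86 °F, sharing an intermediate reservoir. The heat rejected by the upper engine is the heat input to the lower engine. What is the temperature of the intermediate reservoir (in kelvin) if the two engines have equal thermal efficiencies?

T_C = 86 °F → (86 − 32) × 5/9 = 30.00 °C = 303.15 K.
Equal efficiencies require 1 − T_m/T_H = 1 − T_C/T_m, i.e. T_m/T_H = T_C/T_m, so T_m = √(T_H·T_C) = √(623.00 × 303.15) = 435 K.

T_m ≈ 435 K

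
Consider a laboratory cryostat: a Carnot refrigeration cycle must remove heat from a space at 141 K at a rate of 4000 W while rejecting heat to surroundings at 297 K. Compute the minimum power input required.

Ẇ_in ≈ 4430 W

For a reversible refrigerator, COP_R = T_C/(T_H − T_C) = 141.00/156.00 = 0.9038.
W = Q_C/COP_R = 4000/0.9038 = 4430 W.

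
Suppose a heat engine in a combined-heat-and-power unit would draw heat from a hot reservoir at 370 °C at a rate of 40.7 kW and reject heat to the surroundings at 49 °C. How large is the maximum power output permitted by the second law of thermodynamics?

T_H = 370 °C → 370 + 273.15 = 643.15 K.
T_C = 49 °C → 49 + 273.15 = 322.15 K.
No engine can exceed the Carnot limit: η_max = 1 − T_C/T_H = 1 − 322.15/643.15 = 0.4991.
W_max = η_max · Q_H = 0.4991 × 40.7 = 20.31 kW.

Ẇ_max ≈ 20.31 kW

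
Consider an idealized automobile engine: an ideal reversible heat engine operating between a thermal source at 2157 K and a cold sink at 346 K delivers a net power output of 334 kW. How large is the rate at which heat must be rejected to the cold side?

Q̇_C ≈ 63.8 kW

For a reversible engine, η = 1 − T_C/T_H = 1 − 346.00/2157.00 = 0.8396.
Since Q_C/Q_H = T_C/T_H and Q_H = W/η, Q_C = W·T_C/(T_H − T_C) = 334 × 346.00/1811.00 = 63.8 kW.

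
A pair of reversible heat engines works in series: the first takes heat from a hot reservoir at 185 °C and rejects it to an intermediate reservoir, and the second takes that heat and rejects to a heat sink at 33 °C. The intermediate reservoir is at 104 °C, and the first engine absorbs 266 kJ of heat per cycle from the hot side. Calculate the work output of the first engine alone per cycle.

W₁ ≈ 47.03 kJ

T_H = 185 °C → 185 + 273.15 = 458.15 K.
T_C = 33 °C → 33 + 273.15 = 306.15 K.
T_m = 104 °C → 104 + 273.15 = 377.15 K.
First-stage efficiency η₁ = 1 − T_m/T_H = 1 − 377.15/458.15 = 0.1768.
W₁ = η₁·Q_H = 0.1768 × 266 = 47.03 kJ.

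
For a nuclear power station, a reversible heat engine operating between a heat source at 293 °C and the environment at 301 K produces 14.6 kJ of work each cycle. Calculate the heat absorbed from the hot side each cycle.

Q_H ≈ 31.17 kJ

T_H = 293 °C → 293 + 273.15 = 566.15 K.
Carnot efficiency: η = 1 − T_C/T_H = 1 − 301.00/566.15 = 0.4683.
Q_H = W/η = 14.6/0.4683 = 31.17 kJ.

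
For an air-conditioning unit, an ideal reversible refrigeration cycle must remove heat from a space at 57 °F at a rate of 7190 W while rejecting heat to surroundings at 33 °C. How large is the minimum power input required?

T_H = 33 °C → 33 + 273.15 = 306.15 K.
T_C = 57 °F → (57 − 32) × 5/9 = 13.89 °C = 287.04 K.
Carnot COP: COP_R = T_C/(T_H − T_C) = 287.04/19.11 = 15.0195.
W = Q_C/COP_R = 7190/15.0195 = 478.7 W.

Ẇ_in ≈ 478.7 W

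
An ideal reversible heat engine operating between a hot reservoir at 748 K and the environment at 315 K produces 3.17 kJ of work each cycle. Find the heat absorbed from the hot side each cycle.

Q_H ≈ 5.48 kJ

Since the cycle is reversible, η = 1 − T_C/T_H = 1 − 315.00/748.00 = 0.5789.
Q_H = W/η = 3.17/0.5789 = 5.48 kJ.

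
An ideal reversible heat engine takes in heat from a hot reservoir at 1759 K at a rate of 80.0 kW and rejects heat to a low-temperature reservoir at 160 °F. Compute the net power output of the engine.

T_C = 160 °F → (160 − 32) × 5/9 = 71.11 °C = 344.26 K.
Since the cycle is reversible, η = 1 − T_C/T_H = 1 − 344.26/1759.00 = 0.8043.
W = η·Q_H = 0.8043 × 80.0 = 64.3 kW.

Ẇ ≈ 64.3 kW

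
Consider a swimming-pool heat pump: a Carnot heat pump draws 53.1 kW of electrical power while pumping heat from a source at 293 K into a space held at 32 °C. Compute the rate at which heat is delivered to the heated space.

Q̇_H ≈ 1330 kW

T_H = 32 °C → 32 + 273.15 = 305.15 K.
Reversible heating COP: COP_HP = T_H/(T_H − T_C) = 305.15/12.15 = 25.1152.
Q_H = COP_HP · W = 25.1152 × 53.1 = 1330 kW.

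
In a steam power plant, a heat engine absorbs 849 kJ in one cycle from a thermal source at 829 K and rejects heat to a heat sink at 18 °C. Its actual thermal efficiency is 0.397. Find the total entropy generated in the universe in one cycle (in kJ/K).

T_C = 18 °C → 18 + 273.15 = 291.15 K.
W = η·Q_H = 0.397 × 849 = 337.1 kJ, so Q_C = Q_H − W = 511.9 kJ.
The hot reservoir loses entropy Q_H/T_H = 849/829.00 = 1.024 kJ/K; the cold reservoir gains Q_C/T_C = 511.9/291.15 = 1.758 kJ/K.
ΔS_univ = −Q_H/T_H + Q_C/T_C = 0.7342 kJ/K (> 0, since η = 0.397 < η_Carnot = 0.649).

ΔS_univ ≈ 0.7342 kJ/K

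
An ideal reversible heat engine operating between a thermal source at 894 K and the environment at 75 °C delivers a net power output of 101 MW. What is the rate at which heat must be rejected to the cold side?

T_C = 75 °C → 75 + 273.15 = 348.15 K.
Since the cycle is reversible, η = 1 − T_C/T_H = 1 − 348.15/894.00 = 0.6106.
Since Q_C/Q_H = T_C/T_H and Q_H = W/η, Q_C = W·T_C/(T_H − T_C) = 101 × 348.15/545.85 = 64.4 MW.

Q̇_C ≈ 64.4 MW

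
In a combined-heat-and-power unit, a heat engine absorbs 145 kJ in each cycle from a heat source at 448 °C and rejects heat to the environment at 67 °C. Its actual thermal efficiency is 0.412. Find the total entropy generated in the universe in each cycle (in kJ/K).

T_H = 448 °C → 448 + 273.15 = 721.15 K.
T_C = 67 °C → 67 + 273.15 = 340.15 K.
W = η·Q_H = 0.412 × 145 = 59.74 kJ, so Q_C = Q_H − W = 85.26 kJ.
Reservoir entropy changes: ΔS_H = −Q_H/T_H = −145/721.15 = -0.2011 kJ/K and ΔS_C = +Q_C/T_C = 85.26/340.15 = 0.2507 kJ/K.
ΔS_univ = −Q_H/T_H + Q_C/T_C = 0.0496 kJ/K (> 0, since η = 0.412 < η_Carnot = 0.528).

ΔS_univ ≈ 0.0496 kJ/K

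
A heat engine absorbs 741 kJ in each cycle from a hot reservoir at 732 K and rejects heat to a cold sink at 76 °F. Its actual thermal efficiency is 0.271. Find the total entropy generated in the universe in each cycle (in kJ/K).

T_C = 76 °F → (76 − 32) × 5/9 = 24.44 °C = 297.59 K.
W = η·Q_H = 0.271 × 741 = 200.8 kJ, so Q_C = Q_H − W = 540.2 kJ.
Reservoir entropy changes: ΔS_H = −Q_H/T_H = −741/732.00 = -1.012 kJ/K and ΔS_C = +Q_C/T_C = 540.2/297.59 = 1.815 kJ/K.
ΔS_univ = −Q_H/T_H + Q_C/T_C = 0.8029 kJ/K (> 0, since η = 0.271 < η_Carnot = 0.593).

ΔS_univ ≈ 0.8029 kJ/K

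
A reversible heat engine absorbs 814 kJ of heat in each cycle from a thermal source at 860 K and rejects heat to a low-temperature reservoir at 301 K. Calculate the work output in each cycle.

For a reversible engine, η = 1 − T_C/T_H = 1 − 301.00/860.00 = 0.6500.
W = η·Q_H = 0.6500 × 814 = 529.1 kJ.

W ≈ 529.1 kJ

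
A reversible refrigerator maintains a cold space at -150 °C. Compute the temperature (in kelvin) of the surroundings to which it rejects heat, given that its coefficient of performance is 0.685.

T_H ≈ 303 K

T_C = -150 °C → -150 + 273.15 = 123.15 K.
COP_R = T_C/(T_H − T_C) ⇒ T_H = T_C·(1 + 1/COP_R) = 123.15 × (1 + 1/0.685) = 303 K.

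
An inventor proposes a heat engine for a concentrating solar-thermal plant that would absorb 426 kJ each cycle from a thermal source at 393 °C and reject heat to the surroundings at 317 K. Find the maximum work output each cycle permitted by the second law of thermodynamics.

W_max ≈ 223.3 kJ

T_H = 393 °C → 393 + 273.15 = 666.15 K.
By the Carnot theorem, η_max = 1 − T_C/T_H = 1 − 317.00/666.15 = 0.5241.
W_max = η_max · Q_H = 0.5241 × 426 = 223.3 kJ.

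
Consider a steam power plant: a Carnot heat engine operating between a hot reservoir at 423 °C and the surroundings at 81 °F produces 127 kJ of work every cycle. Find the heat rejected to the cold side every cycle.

Q_C ≈ 96.39 kJ

T_H = 423 °C → 423 + 273.15 = 696.15 K.
T_C = 81 °F → (81 − 32) × 5/9 = 27.22 °C = 300.37 K.
Since the cycle is reversible, η = 1 − T_C/T_H = 1 − 300.37/696.15 = 0.5685.
Since Q_C/Q_H = T_C/T_H and Q_H = W/η, Q_C = W·T_C/(T_H − T_C) = 127 × 300.37/395.78 = 96.39 kJ.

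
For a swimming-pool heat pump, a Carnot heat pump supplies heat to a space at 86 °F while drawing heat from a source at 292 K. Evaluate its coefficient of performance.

T_H = 86 °F → (86 − 32) × 5/9 = 30.00 °C = 303.15 K.
COP_HP = T_H/(T_H − T_C) = 303.15/(303.15 − 292.00) = 27.19.

COP_HP ≈ 27.19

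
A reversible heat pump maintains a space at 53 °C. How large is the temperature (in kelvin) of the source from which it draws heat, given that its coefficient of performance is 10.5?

T_C ≈ 295 K

T_H = 53 °C → 53 + 273.15 = 326.15 K.
COP_HP = T_H/(T_H − T_C) ⇒ T_C = T_H·(COP_HP − 1)/COP_HP = 326.15 × (10.5 − 1)/10.5 = 295 K.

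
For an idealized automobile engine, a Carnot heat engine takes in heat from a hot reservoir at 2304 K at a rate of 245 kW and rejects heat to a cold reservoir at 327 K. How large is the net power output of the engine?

Carnot efficiency: η = 1 − T_C/T_H = 1 − 327.00/2304.00 = 0.8581.
W = η·Q_H = 0.8581 × 245 = 210.2 kW.

Ẇ ≈ 210.2 kW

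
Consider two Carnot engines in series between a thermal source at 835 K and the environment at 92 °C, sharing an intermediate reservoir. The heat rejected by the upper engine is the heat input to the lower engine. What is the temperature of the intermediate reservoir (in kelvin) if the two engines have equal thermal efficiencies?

T_m ≈ 552 K

T_C = 92 °C → 92 + 273.15 = 365.15 K.
Equal efficiencies require 1 − T_m/T_H = 1 − T_C/T_m, i.e. T_m/T_H = T_C/T_m, so T_m = √(T_H·T_C) = √(835.00 × 365.15) = 552 K.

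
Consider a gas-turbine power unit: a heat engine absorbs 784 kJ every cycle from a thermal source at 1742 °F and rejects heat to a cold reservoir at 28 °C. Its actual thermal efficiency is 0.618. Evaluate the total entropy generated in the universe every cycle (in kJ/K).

T_H = 1742 °F → (1742 − 32) × 5/9 = 950.00 °C = 1223.15 K.
T_C = 28 °C → 28 + 273.15 = 301.15 K.
W = η·Q_H = 0.618 × 784 = 484.5 kJ, so Q_C = Q_H − W = 299.5 kJ.
Reservoir entropy changes: ΔS_H = −Q_H/T_H = −784/1223.15 = -0.6410 kJ/K and ΔS_C = +Q_C/T_C = 299.5/301.15 = 0.9945 kJ/K.
ΔS_univ = −Q_H/T_H + Q_C/T_C = 0.354 kJ/K (> 0, since η = 0.618 < η_Carnot = 0.754).

ΔS_univ ≈ 0.354 kJ/K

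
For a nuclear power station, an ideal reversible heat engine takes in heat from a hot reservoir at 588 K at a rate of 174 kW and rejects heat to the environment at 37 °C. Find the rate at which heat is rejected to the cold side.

T_C = 37 °C → 37 + 273.15 = 310.15 K.
Carnot efficiency: η = 1 − T_C/T_H = 1 − 310.15/588.00 = 0.4725.
For a reversible cycle Q_C/Q_H = T_C/T_H, so Q_C = 174 × 310.15/588.00 = 91.8 kW.

Q̇_C ≈ 91.8 kW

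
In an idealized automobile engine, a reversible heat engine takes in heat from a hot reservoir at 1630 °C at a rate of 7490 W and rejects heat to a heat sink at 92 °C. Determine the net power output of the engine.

T_H = 1630 °C → 1630 + 273.15 = 1903.15 K.
T_C = 92 °C → 92 + 273.15 = 365.15 K.
The Carnot efficiency is η = 1 − T_C/T_H = 1 − 365.15/1903.15 = 0.8081.
W = η·Q_H = 0.8081 × 7490 = 6050 W.

Ẇ ≈ 6050 W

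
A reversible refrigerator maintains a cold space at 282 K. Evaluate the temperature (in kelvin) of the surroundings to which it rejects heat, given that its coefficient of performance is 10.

COP_R = T_C/(T_H − T_C) ⇒ T_H = T_C·(1 + 1/COP_R) = 282.00 × (1 + 1/10) = 310.2 K.

T_H ≈ 310.2 K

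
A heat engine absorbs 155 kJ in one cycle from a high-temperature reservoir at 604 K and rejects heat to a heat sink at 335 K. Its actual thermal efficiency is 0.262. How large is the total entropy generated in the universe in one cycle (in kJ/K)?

W = η·Q_H = 0.262 × 155 = 40.61 kJ, so Q_C = Q_H − W = 114.4 kJ.
Reservoir entropy changes: ΔS_H = −Q_H/T_H = −155/604.00 = -0.2566 kJ/K and ΔS_C = +Q_C/T_C = 114.4/335.00 = 0.3415 kJ/K.
ΔS_univ = −Q_H/T_H + Q_C/T_C = 0.08484 kJ/K (> 0, since η = 0.262 < η_Carnot = 0.445).

ΔS_univ ≈ 0.08484 kJ/K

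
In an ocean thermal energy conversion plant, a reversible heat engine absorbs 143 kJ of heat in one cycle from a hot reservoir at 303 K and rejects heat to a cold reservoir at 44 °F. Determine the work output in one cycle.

W ≈ 10.9 kJ

T_C = 44 °F → (44 − 32) × 5/9 = 6.67 °C = 279.82 K.
For a reversible engine, η = 1 − T_C/T_H = 1 − 279.82/303.00 = 0.0765.
W = η·Q_H = 0.0765 × 143 = 10.9 kJ.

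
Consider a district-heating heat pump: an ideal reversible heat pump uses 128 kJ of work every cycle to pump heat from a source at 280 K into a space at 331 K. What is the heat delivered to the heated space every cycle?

Reversible heating COP: COP_HP = T_H/(T_H − T_C) = 331.00/51.00 = 6.4902.
Q_H = COP_HP · W = 6.4902 × 128 = 830.7 kJ.

Q_H ≈ 830.7 kJ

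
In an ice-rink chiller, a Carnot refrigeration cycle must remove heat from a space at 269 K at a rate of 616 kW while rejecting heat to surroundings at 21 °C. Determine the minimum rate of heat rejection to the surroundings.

Q̇_H ≈ 673.6 kW

T_H = 21 °C → 21 + 273.15 = 294.15 K.
For a reversible cycle Q_H/Q_C = T_H/T_C, so Q_H = Q_C·T_H/T_C = 616 × 294.15/269.00 = 673.6 kW.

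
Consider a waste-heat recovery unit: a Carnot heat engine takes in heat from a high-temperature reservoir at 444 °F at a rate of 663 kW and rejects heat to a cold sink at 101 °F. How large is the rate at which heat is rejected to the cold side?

T_H = 444 °F → (444 − 32) × 5/9 = 228.89 °C = 502.04 K.
T_C = 101 °F → (101 − 32) × 5/9 = 38.33 °C = 311.48 K.
For a reversible engine, η = 1 − T_C/T_H = 1 − 311.48/502.04 = 0.3796.
For a reversible cycle Q_C/Q_H = T_C/T_H, so Q_C = 663 × 311.48/502.04 = 411.3 kW.

Q̇_C ≈ 411.3 kW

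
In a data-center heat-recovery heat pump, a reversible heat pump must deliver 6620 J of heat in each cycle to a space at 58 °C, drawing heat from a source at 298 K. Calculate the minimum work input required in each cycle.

T_H = 58 °C → 58 + 273.15 = 331.15 K.
The Carnot heat-pump COP is COP_HP = T_H/(T_H − T_C) = 331.15/33.15 = 9.9894.
W = Q_H/COP_HP = 6620/9.9894 = 663 J.

W_in ≈ 663 J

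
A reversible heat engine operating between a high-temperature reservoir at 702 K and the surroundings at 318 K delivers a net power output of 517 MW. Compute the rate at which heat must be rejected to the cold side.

Q̇_C ≈ 428.1 MW

η_rev = 1 − T_C/T_H = 1 − 318.00/702.00 = 0.5470.
Since Q_C/Q_H = T_C/T_H and Q_H = W/η, Q_C = W·T_C/(T_H − T_C) = 517 × 318.00/384.00 = 428.1 MW.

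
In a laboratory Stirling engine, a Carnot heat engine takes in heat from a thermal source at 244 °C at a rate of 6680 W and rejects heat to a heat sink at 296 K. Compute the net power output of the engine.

T_H = 244 °C → 244 + 273.15 = 517.15 K.
Carnot efficiency: η = 1 − T_C/T_H = 1 − 296.00/517.15 = 0.4276.
W = η·Q_H = 0.4276 × 6680 = 2857 W.

Ẇ ≈ 2857 W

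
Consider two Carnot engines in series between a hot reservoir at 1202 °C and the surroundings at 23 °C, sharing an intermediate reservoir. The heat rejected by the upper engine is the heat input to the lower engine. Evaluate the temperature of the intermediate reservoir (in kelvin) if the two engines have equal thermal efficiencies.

T_H = 1202 °C → 1202 + 273.15 = 1475.15 K.
T_C = 23 °C → 23 + 273.15 = 296.15 K.
Equal efficiencies require 1 − T_m/T_H = 1 − T_C/T_m, i.e. T_m/T_H = T_C/T_m, so T_m = √(T_H·T_C) = √(1475.15 × 296.15) = 661 K.

T_m ≈ 661 K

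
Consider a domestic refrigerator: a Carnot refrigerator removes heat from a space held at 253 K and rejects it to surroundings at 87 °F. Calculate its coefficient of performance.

COP_R ≈ 4.99

T_H = 87 °F → (87 − 32) × 5/9 = 30.56 °C = 303.71 K.
The reversible coefficient of performance is COP_R = T_C/(T_H − T_C) = 253.00/(303.71 − 253.00) = 4.99.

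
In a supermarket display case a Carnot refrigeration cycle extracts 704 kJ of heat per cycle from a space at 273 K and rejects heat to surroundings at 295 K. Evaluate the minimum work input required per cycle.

Carnot COP: COP_R = T_C/(T_H − T_C) = 273.00/22.00 = 12.4091.
W = Q_C/COP_R = 704/12.4091 = 56.73 kJ.

W_in ≈ 56.73 kJ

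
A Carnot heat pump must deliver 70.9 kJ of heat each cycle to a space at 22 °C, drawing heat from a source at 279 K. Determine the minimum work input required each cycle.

T_H = 22 °C → 22 + 273.15 = 295.15 K.
For a reversible heat pump, COP_HP = T_H/(T_H − T_C) = 295.15/16.15 = 18.2755.
W = Q_H/COP_HP = 70.9/18.2755 = 3.88 kJ.

W_in ≈ 3.88 kJ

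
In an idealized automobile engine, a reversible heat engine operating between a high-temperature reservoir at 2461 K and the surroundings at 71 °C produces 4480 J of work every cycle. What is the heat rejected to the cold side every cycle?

T_C = 71 °C → 71 + 273.15 = 344.15 K.
For a reversible engine, η = 1 − T_C/T_H = 1 − 344.15/2461.00 = 0.8602.
Since Q_C/Q_H = T_C/T_H and Q_H = W/η, Q_C = W·T_C/(T_H − T_C) = 4480 × 344.15/2116.85 = 728 J.

Q_C ≈ 728 J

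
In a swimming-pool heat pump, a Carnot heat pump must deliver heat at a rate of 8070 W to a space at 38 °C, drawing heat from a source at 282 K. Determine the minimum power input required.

T_H = 38 °C → 38 + 273.15 = 311.15 K.
COP_HP = T_H/(T_H − T_C) = 311.15/29.15 = 10.6741.
W = Q_H/COP_HP = 8070/10.6741 = 756.0 W.

Ẇ_in ≈ 756.0 W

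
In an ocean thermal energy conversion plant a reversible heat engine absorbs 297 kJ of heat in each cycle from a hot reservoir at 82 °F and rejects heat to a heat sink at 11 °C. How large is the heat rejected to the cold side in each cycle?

T_H = 82 °F → (82 − 32) × 5/9 = 27.78 °C = 300.93 K.
T_C = 11 °C → 11 + 273.15 = 284.15 K.
Since the cycle is reversible, η = 1 − T_C/T_H = 1 − 284.15/300.93 = 0.0558.
For a reversible cycle Q_C/Q_H = T_C/T_H, so Q_C = 297 × 284.15/300.93 = 280 kJ.

Q_C ≈ 280 kJ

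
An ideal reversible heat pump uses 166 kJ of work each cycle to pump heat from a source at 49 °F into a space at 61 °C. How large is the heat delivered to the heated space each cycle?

T_H = 61 °C → 61 + 273.15 = 334.15 K.
T_C = 49 °F → (49 − 32) × 5/9 = 9.44 °C = 282.59 K.
The Carnot heat-pump COP is COP_HP = T_H/(T_H − T_C) = 334.15/51.56 = 6.4814.
Q_H = COP_HP · W = 6.4814 × 166 = 1080 kJ.

Q_H ≈ 1080 kJ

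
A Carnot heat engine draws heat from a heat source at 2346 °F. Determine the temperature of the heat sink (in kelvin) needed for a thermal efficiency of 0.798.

T_C ≈ 314.9 K

T_H = 2346 °F → (2346 − 32) × 5/9 = 1285.56 °C = 1558.71 K.
From η = 1 − T_C/T_H, T_C = T_H·(1 − η) = 1558.71 × (1 − 0.798) = 314.9 K.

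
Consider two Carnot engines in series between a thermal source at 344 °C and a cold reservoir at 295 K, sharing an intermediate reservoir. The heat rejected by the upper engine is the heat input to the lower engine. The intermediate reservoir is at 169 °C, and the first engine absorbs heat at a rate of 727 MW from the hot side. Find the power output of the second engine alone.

T_H = 344 °C → 344 + 273.15 = 617.15 K.
T_m = 169 °C → 169 + 273.15 = 442.15 K.
Heat entering the second stage: Q_m = Q_H·(T_m/T_H) = 727 × 442.15/617.15 = 521 MW.
Second-stage efficiency η₂ = 1 − T_C/T_m = 1 − 295.00/442.15 = 0.3328, so W₂ = η₂·Q_m = 173 MW.

Ẇ₂ ≈ 173 MW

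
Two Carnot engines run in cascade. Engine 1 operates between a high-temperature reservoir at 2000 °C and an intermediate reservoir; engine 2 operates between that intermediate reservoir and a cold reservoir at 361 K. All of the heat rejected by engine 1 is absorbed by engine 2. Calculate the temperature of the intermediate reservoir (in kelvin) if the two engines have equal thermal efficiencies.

T_H = 2000 °C → 2000 + 273.15 = 2273.15 K.
Equal efficiencies require 1 − T_m/T_H = 1 − T_C/T_m, i.e. T_m/T_H = T_C/T_m, so T_m = √(T_H·T_C) = √(2273.15 × 361.00) = 906 K.

T_m ≈ 906 K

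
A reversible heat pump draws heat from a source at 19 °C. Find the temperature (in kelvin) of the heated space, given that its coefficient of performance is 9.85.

T_H ≈ 325 K

T_C = 19 °C → 19 + 273.15 = 292.15 K.
COP_HP = T_H/(T_H − T_C) ⇒ T_H = T_C·COP_HP/(COP_HP − 1) = 292.15 × 9.85/(9.85 − 1) = 325 K.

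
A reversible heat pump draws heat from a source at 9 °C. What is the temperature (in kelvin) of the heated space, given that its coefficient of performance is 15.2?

T_C = 9 °C → 9 + 273.15 = 282.15 K.
COP_HP = T_H/(T_H − T_C) ⇒ T_H = T_C·COP_HP/(COP_HP − 1) = 282.15 × 15.2/(15.2 − 1) = 302.0 K.

T_H ≈ 302.0 K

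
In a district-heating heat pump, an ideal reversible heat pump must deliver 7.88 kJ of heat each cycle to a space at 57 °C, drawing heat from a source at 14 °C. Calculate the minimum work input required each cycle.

T_H = 57 °C → 57 + 273.15 = 330.15 K.
T_C = 14 °C → 14 + 273.15 = 287.15 K.
The Carnot heat-pump COP is COP_HP = T_H/(T_H − T_C) = 330.15/43.00 = 7.6779.
W = Q_H/COP_HP = 7.88/7.6779 = 1.03 kJ.

W_in ≈ 1.03 kJ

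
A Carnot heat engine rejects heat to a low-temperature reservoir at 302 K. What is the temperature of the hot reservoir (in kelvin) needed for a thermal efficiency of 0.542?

T_H ≈ 659 K

From η = 1 − T_C/T_H, solving for T_H gives T_H = T_C/(1 − η) = 302.00/(1 − 0.542) = 659 K.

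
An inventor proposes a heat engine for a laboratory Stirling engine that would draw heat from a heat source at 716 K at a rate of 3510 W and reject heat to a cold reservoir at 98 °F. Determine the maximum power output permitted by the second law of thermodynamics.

T_C = 98 °F → (98 − 32) × 5/9 = 36.67 °C = 309.82 K.
No engine can exceed the Carnot limit: η_max = 1 − T_C/T_H = 1 − 309.82/716.00 = 0.5673.
W_max = η_max · Q_H = 0.5673 × 3510 = 1991 W.

Ẇ_max ≈ 1991 W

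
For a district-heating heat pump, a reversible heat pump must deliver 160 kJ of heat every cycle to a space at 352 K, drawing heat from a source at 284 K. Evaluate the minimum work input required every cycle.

W_in ≈ 30.91 kJ

For a reversible heat pump, COP_HP = T_H/(T_H − T_C) = 352.00/68.00 = 5.1765.
W = Q_H/COP_HP = 160/5.1765 = 30.91 kJ.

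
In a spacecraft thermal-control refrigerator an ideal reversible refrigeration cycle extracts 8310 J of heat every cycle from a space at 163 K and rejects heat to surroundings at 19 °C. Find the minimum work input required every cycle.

T_H = 19 °C → 19 + 273.15 = 292.15 K.
The reversible coefficient of performance is COP_R = T_C/(T_H − T_C) = 163.00/129.15 = 1.2621.
W = Q_C/COP_R = 8310/1.2621 = 6584 J.

W_in ≈ 6584 J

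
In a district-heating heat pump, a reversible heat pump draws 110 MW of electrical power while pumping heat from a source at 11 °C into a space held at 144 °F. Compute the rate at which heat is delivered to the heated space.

T_H = 144 °F → (144 − 32) × 5/9 = 62.22 °C = 335.37 K.
T_C = 11 °C → 11 + 273.15 = 284.15 K.
The Carnot heat-pump COP is COP_HP = T_H/(T_H − T_C) = 335.37/51.22 = 6.5474.
Q_H = COP_HP · W = 6.5474 × 110 = 720.2 MW.

Q̇_H ≈ 720.2 MW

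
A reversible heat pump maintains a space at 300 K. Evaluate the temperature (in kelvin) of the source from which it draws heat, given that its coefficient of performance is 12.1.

COP_HP = T_H/(T_H − T_C) ⇒ T_C = T_H·(COP_HP − 1)/COP_HP = 300.00 × (12.1 − 1)/12.1 = 275.2 K.

T_C ≈ 275.2 K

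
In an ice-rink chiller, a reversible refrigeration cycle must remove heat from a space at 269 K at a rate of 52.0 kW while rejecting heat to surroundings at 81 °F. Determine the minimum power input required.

Ẇ_in ≈ 6.06 kW

T_H = 81 °F → (81 − 32) × 5/9 = 27.22 °C = 300.37 K.
COP_R = T_C/(T_H − T_C) = 269.00/31.37 = 8.5745.
W = Q_C/COP_R = 52.0/8.5745 = 6.06 kW.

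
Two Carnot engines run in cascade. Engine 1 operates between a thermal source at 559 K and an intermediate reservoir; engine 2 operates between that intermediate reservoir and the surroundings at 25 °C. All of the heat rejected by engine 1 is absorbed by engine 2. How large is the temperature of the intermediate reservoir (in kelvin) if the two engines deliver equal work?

T_C = 25 °C → 25 + 273.15 = 298.15 K.
For reversible stages Q_m = Q_H·(T_m/T_H). Setting W₁ = Q_H(1 − T_m/T_H) equal to W₂ = Q_m(1 − T_C/T_m) = Q_H·(T_m − T_C)/T_H gives T_H − T_m = T_m − T_C, so T_m = (T_H + T_C)/2 = (559.00 + 298.15)/2 = 429 K.

T_m ≈ 429 K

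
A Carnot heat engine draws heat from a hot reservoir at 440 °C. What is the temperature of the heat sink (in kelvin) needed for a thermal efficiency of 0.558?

T_C ≈ 315 K

T_H = 440 °C → 440 + 273.15 = 713.15 K.
From η = 1 − T_C/T_H, T_C = T_H·(1 − η) = 713.15 × (1 − 0.558) = 315 K.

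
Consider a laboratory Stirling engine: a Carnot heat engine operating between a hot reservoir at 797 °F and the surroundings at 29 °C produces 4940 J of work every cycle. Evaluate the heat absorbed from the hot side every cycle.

Q_H ≈ 8709 J

T_H = 797 °F → (797 − 32) × 5/9 = 425.00 °C = 698.15 K.
T_C = 29 °C → 29 + 273.15 = 302.15 K.
η_rev = 1 − T_C/T_H = 1 − 302.15/698.15 = 0.5672.
Q_H = W/η = 4940/0.5672 = 8709 J.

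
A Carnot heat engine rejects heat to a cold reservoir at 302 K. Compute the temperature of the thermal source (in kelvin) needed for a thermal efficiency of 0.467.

From η = 1 − T_C/T_H, solving for T_H gives T_H = T_C/(1 − η) = 302.00/(1 − 0.467) = 566.6 K.

T_H ≈ 566.6 K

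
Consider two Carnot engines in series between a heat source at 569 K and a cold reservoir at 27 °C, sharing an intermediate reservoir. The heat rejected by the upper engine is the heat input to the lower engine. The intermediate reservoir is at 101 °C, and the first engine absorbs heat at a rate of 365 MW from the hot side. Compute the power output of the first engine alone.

Ẇ₁ ≈ 125.0 MW

T_C = 27 °C → 27 + 273.15 = 300.15 K.
T_m = 101 °C → 101 + 273.15 = 374.15 K.
First-stage efficiency η₁ = 1 − T_m/T_H = 1 − 374.15/569.00 = 0.3424.
W₁ = η₁·Q_H = 0.3424 × 365 = 125.0 MW.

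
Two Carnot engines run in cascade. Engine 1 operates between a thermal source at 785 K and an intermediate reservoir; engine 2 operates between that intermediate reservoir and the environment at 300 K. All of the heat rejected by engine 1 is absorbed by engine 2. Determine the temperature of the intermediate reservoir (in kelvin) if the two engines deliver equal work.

For reversible stages Q_m = Q_H·(T_m/T_H). Setting W₁ = Q_H(1 − T_m/T_H) equal to W₂ = Q_m(1 − T_C/T_m) = Q_H·(T_m − T_C)/T_H gives T_H − T_m = T_m − T_C, so T_m = (T_H + T_C)/2 = (785.00 + 300.00)/2 = 542 K.

T_m ≈ 542 K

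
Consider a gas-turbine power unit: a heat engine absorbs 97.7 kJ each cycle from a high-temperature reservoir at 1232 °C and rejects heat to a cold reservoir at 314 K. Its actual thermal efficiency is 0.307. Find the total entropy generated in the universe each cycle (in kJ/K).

T_H = 1232 °C → 1232 + 273.15 = 1505.15 K.
W = η·Q_H = 0.307 × 97.7 = 29.99 kJ, so Q_C = Q_H − W = 67.71 kJ.
Entropy balance on the reservoirs: −Q_H/T_H = -0.06491 kJ/K, +Q_C/T_C = 0.2156 kJ/K.
ΔS_univ = −Q_H/T_H + Q_C/T_C = 0.151 kJ/K (> 0, since η = 0.307 < η_Carnot = 0.791).

ΔS_univ ≈ 0.151 kJ/K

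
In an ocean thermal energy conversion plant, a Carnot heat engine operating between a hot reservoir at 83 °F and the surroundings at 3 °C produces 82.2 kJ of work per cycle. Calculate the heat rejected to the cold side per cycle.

T_H = 83 °F → (83 − 32) × 5/9 = 28.33 °C = 301.48 K.
T_C = 3 °C → 3 + 273.15 = 276.15 K.
Since the cycle is reversible, η = 1 − T_C/T_H = 1 − 276.15/301.48 = 0.0840.
Since Q_C/Q_H = T_C/T_H and Q_H = W/η, Q_C = W·T_C/(T_H − T_C) = 82.2 × 276.15/25.33 = 896 kJ.

Q_C ≈ 896 kJ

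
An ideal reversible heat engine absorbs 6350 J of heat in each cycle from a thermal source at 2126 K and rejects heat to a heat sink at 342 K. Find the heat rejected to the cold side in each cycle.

Q_C ≈ 1020 J

η_rev = 1 − T_C/T_H = 1 − 342.00/2126.00 = 0.8391.
For a reversible cycle Q_C/Q_H = T_C/T_H, so Q_C = 6350 × 342.00/2126.00 = 1020 J.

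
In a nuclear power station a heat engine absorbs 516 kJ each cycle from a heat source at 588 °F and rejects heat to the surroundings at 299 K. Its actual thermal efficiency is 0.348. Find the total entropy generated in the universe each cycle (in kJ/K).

ΔS_univ ≈ 0.239 kJ/K

T_H = 588 °F → (588 − 32) × 5/9 = 308.89 °C = 582.04 K.
W = η·Q_H = 0.348 × 516 = 179.6 kJ, so Q_C = Q_H − W = 336.4 kJ.
Entropy balance on the reservoirs: −Q_H/T_H = -0.8865 kJ/K, +Q_C/T_C = 1.125 kJ/K.
ΔS_univ = −Q_H/T_H + Q_C/T_C = 0.239 kJ/K (> 0, since η = 0.348 < η_Carnot = 0.486).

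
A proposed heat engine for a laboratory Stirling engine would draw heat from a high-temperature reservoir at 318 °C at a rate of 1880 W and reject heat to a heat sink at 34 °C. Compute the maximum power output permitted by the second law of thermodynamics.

T_H = 318 °C → 318 + 273.15 = 591.15 K.
T_C = 34 °C → 34 + 273.15 = 307.15 K.
No engine can exceed the Carnot limit: η_max = 1 − T_C/T_H = 1 − 307.15/591.15 = 0.4804.
W_max = η_max · Q_H = 0.4804 × 1880 = 903 W.

Ẇ_max ≈ 903 W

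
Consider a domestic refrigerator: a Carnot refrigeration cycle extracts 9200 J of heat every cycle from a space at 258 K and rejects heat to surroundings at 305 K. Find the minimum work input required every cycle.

W_in ≈ 1680 J

Carnot COP: COP_R = T_C/(T_H − T_C) = 258.00/47.00 = 5.4894.
W = Q_C/COP_R = 9200/5.4894 = 1680 J.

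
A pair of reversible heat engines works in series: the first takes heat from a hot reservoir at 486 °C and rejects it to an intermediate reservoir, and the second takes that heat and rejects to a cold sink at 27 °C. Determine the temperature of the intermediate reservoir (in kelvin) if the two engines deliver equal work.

T_m ≈ 530 K

T_H = 486 °C → 486 + 273.15 = 759.15 K.
T_C = 27 °C → 27 + 273.15 = 300.15 K.
For reversible stages Q_m = Q_H·(T_m/T_H). Setting W₁ = Q_H(1 − T_m/T_H) equal to W₂ = Q_m(1 − T_C/T_m) = Q_H·(T_m − T_C)/T_H gives T_H − T_m = T_m − T_C, so T_m = (T_H + T_C)/2 = (759.15 + 300.15)/2 = 530 K.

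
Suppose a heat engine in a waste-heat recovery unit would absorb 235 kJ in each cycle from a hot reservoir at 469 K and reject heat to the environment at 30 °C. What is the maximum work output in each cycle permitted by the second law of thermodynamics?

T_C = 30 °C → 30 + 273.15 = 303.15 K.
By the Carnot theorem, η_max = 1 − T_C/T_H = 1 − 303.15/469.00 = 0.3536.
W_max = η_max · Q_H = 0.3536 × 235 = 83.10 kJ.

W_max ≈ 83.10 kJ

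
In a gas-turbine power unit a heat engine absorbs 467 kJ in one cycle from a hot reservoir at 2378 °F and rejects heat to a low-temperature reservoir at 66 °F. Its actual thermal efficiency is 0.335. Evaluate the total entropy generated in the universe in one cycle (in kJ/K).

ΔS_univ ≈ 0.767 kJ/K

T_H = 2378 °F → (2378 − 32) × 5/9 = 1303.33 °C = 1576.48 K.
T_C = 66 °F → (66 − 32) × 5/9 = 18.89 °C = 292.04 K.
W = η·Q_H = 0.335 × 467 = 156.4 kJ, so Q_C = Q_H − W = 310.6 kJ.
Entropy balance on the reservoirs: −Q_H/T_H = -0.2962 kJ/K, +Q_C/T_C = 1.063 kJ/K.
ΔS_univ = −Q_H/T_H + Q_C/T_C = 0.767 kJ/K (> 0, since η = 0.335 < η_Carnot = 0.815).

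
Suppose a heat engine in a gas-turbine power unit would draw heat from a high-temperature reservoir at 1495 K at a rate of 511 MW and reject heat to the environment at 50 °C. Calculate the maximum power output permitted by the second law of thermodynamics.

T_C = 50 °C → 50 + 273.15 = 323.15 K.
The upper bound on efficiency is η_max = 1 − T_C/T_H = 1 − 323.15/1495.00 = 0.7838.
W_max = η_max · Q_H = 0.7838 × 511 = 401 MW.

Ẇ_max ≈ 401 MW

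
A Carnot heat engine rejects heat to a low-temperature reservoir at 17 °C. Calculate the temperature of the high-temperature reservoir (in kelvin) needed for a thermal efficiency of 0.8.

T_H ≈ 1450 K

T_C = 17 °C → 17 + 273.15 = 290.15 K.
From η = 1 − T_C/T_H, solving for T_H gives T_H = T_C/(1 − η) = 290.15/(1 − 0.8) = 1450 K.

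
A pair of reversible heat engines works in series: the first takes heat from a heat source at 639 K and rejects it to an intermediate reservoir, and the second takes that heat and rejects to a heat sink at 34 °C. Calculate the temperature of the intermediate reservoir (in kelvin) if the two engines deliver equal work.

T_C = 34 °C → 34 + 273.15 = 307.15 K.
For reversible stages Q_m = Q_H·(T_m/T_H). Setting W₁ = Q_H(1 − T_m/T_H) equal to W₂ = Q_m(1 − T_C/T_m) = Q_H·(T_m − T_C)/T_H gives T_H − T_m = T_m − T_C, so T_m = (T_H + T_C)/2 = (639.00 + 307.15)/2 = 473 K.

T_m ≈ 473 K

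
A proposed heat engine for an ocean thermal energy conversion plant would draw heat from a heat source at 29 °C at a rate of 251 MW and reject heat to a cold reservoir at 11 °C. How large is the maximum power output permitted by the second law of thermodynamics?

Ẇ_max ≈ 15.0 MW

T_H = 29 °C → 29 + 273.15 = 302.15 K.
T_C = 11 °C → 11 + 273.15 = 284.15 K.
By the Carnot theorem, η_max = 1 − T_C/T_H = 1 − 284.15/302.15 = 0.0596.
W_max = η_max · Q_H = 0.0596 × 251 = 15.0 MW.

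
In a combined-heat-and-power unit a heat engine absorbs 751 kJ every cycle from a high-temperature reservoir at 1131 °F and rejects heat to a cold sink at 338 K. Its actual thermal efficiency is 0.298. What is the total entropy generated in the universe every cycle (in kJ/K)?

ΔS_univ ≈ 0.710 kJ/K

T_H = 1131 °F → (1131 − 32) × 5/9 = 610.56 °C = 883.71 K.
W = η·Q_H = 0.298 × 751 = 223.8 kJ, so Q_C = Q_H − W = 527.2 kJ.
Entropy balance on the reservoirs: −Q_H/T_H = -0.8498 kJ/K, +Q_C/T_C = 1.560 kJ/K.
ΔS_univ = −Q_H/T_H + Q_C/T_C = 0.710 kJ/K (> 0, since η = 0.298 < η_Carnot = 0.618).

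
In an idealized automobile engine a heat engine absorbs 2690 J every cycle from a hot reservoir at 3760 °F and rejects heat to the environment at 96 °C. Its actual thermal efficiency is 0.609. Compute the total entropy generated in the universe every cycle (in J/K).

ΔS_univ ≈ 1.70 J/K

T_H = 3760 °F → (3760 − 32) × 5/9 = 2071.11 °C = 2344.26 K.
T_C = 96 °C → 96 + 273.15 = 369.15 K.
W = η·Q_H = 0.609 × 2690 = 1638 J, so Q_C = Q_H − W = 1052 J.
Reservoir entropy changes: ΔS_H = −Q_H/T_H = −2690/2344.26 = -1.147 J/K and ΔS_C = +Q_C/T_C = 1052/369.15 = 2.849 J/K.
ΔS_univ = −Q_H/T_H + Q_C/T_C = 1.70 J/K (> 0, since η = 0.609 < η_Carnot = 0.843).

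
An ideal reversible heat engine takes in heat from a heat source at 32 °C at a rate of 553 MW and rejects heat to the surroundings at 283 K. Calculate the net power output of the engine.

T_H = 32 °C → 32 + 273.15 = 305.15 K.
η_rev = 1 − T_C/T_H = 1 − 283.00/305.15 = 0.0726.
W = η·Q_H = 0.0726 × 553 = 40.1 MW.

Ẇ ≈ 40.1 MW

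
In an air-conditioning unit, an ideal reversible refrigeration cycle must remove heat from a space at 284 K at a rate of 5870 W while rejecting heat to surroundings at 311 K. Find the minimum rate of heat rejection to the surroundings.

Q̇_H ≈ 6430 W

For a reversible cycle Q_H/Q_C = T_H/T_C, so Q_H = Q_C·T_H/T_C = 5870 × 311.00/284.00 = 6430 W.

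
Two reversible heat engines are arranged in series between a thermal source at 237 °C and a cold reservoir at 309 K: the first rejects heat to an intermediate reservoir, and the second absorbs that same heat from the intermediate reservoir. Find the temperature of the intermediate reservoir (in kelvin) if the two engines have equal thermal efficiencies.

T_H = 237 °C → 237 + 273.15 = 510.15 K.
Equal efficiencies require 1 − T_m/T_H = 1 − T_C/T_m, i.e. T_m/T_H = T_C/T_m, so T_m = √(T_H·T_C) = √(510.15 × 309.00) = 397.0 K.

T_m ≈ 397.0 K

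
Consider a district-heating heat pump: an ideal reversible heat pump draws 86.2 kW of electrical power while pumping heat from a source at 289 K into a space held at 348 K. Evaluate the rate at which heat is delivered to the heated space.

For a reversible heat pump, COP_HP = T_H/(T_H − T_C) = 348.00/59.00 = 5.8983.
Q_H = COP_HP · W = 5.8983 × 86.2 = 508 kW.

Q̇_H ≈ 508 kW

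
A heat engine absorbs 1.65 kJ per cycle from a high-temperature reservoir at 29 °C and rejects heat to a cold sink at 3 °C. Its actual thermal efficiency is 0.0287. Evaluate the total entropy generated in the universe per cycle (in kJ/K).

T_H = 29 °C → 29 + 273.15 = 302.15 K.
T_C = 3 °C → 3 + 273.15 = 276.15 K.
W = η·Q_H = 0.0287 × 1.65 = 0.04735 kJ, so Q_C = Q_H − W = 1.603 kJ.
The hot reservoir loses entropy Q_H/T_H = 1.65/302.15 = 0.005461 kJ/K; the cold reservoir gains Q_C/T_C = 1.603/276.15 = 0.005804 kJ/K.
ΔS_univ = −Q_H/T_H + Q_C/T_C = 3.43e-04 kJ/K (> 0, since η = 0.0287 < η_Carnot = 0.086).

ΔS_univ ≈ 3.43e-04 kJ/K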